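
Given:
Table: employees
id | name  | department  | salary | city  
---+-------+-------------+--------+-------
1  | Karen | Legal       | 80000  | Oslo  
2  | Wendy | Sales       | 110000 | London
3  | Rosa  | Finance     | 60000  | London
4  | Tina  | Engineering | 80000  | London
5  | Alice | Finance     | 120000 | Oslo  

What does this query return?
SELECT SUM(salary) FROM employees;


SUM(salary) = 80000 + 110000 + 60000 + 80000 + 120000 = 450000

450000


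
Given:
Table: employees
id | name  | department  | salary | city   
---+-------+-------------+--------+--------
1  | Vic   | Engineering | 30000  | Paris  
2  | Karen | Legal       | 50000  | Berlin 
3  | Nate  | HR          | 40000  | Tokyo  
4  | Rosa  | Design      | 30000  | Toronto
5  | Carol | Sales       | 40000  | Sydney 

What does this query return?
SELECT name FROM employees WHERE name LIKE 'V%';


LIKE 'V%' matches names starting with 'V'
Matching: 1

1 rows:
Vic


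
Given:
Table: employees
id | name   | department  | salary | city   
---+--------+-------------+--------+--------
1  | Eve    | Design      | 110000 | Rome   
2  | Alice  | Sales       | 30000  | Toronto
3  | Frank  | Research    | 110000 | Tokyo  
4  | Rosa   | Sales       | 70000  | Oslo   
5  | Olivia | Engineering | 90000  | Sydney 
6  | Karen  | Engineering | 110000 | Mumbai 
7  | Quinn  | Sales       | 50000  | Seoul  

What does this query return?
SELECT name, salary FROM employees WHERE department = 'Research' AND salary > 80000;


Filtering: department = 'Research' AND salary > 80000
Matching: 1 rows

1 rows:
Frank, 110000


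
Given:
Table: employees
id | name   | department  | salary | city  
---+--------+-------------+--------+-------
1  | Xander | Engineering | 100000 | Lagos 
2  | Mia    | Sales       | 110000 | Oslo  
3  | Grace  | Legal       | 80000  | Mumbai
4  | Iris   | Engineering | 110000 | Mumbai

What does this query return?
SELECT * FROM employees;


SELECT * returns all 4 rows with all columns

4 rows:
1, Xander, Engineering, 100000, Lagos
2, Mia, Sales, 110000, Oslo
3, Grace, Legal, 80000, Mumbai
4, Iris, Engineering, 110000, Mumbai


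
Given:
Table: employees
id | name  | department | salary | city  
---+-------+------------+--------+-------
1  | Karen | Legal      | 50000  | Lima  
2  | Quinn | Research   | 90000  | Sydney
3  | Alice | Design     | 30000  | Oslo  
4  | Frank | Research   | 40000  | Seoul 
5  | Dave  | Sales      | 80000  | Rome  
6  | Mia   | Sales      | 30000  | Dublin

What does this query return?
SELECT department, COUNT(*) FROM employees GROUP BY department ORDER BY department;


Assigning each row to its department group:
  Karen -> Legal
  Quinn -> Research
  Alice -> Design
  Frank -> Research
  Dave -> Sales
  Mia -> Sales


4 groups:
Design, 1
Legal, 1
Research, 2
Sales, 2


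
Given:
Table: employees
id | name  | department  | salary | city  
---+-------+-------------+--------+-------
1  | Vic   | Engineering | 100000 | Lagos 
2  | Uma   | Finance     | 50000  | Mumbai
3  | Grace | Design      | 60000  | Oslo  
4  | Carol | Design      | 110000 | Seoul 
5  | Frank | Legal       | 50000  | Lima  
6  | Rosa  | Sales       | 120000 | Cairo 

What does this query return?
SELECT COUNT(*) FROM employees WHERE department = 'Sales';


Counting rows where department = 'Sales'
  Rosa -> MATCH


1


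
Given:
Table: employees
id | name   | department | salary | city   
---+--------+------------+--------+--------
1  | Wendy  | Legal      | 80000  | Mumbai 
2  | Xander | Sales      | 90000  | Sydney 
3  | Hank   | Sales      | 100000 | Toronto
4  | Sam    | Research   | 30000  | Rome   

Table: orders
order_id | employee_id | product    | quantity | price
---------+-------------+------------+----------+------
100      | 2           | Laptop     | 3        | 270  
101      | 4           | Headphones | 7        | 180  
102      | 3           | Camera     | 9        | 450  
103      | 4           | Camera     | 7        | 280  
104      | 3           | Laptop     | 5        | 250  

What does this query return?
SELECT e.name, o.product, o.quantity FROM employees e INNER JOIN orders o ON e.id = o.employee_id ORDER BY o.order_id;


Joining employees.id = orders.employee_id:
  employee Xander (id=2) -> order Laptop
  employee Sam (id=4) -> order Headphones
  employee Hank (id=3) -> order Camera
  employee Sam (id=4) -> order Camera
  employee Hank (id=3) -> order Laptop


5 rows:
Xander, Laptop, 3
Sam, Headphones, 7
Hank, Camera, 9
Sam, Camera, 7
Hank, Laptop, 5


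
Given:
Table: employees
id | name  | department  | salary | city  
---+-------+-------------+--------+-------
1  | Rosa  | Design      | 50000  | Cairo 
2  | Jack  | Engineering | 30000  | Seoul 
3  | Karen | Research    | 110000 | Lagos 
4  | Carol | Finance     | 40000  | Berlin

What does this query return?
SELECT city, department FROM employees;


Projecting columns: city, department

4 rows:
Cairo, Design
Seoul, Engineering
Lagos, Research
Berlin, Finance


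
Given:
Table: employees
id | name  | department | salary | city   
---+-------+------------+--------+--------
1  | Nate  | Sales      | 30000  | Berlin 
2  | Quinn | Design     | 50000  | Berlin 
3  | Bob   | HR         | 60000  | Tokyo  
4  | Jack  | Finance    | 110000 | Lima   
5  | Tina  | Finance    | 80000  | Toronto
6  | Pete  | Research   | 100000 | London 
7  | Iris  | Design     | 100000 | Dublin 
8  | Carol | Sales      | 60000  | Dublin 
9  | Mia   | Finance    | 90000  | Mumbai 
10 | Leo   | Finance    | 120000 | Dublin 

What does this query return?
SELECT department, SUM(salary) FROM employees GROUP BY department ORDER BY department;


Summing salary within each department:
  Design: 50000 + 100000 = 150000
  Finance: 110000 + 80000 + 90000 + 120000 = 400000
  HR: 60000 = 60000
  Research: 100000 = 100000
  Sales: 30000 + 60000 = 90000


5 groups:
Design, 150000
Finance, 400000
HR, 60000
Research, 100000
Sales, 90000


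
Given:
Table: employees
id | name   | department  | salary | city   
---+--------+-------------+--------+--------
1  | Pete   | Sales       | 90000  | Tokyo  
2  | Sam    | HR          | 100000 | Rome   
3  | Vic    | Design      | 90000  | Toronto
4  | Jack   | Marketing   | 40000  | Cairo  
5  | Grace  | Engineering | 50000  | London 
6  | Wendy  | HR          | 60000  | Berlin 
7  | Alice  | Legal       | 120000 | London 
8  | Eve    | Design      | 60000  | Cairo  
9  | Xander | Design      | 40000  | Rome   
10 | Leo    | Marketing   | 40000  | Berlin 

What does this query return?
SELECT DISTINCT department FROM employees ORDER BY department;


All 'department' values (row order): Sales, HR, Design, Marketing, Engineering, HR, Legal, Design, Design, Marketing
Removing duplicates leaves 6 unique value(s).

6 values:
Design
Engineering
HR
Legal
Marketing
Sales


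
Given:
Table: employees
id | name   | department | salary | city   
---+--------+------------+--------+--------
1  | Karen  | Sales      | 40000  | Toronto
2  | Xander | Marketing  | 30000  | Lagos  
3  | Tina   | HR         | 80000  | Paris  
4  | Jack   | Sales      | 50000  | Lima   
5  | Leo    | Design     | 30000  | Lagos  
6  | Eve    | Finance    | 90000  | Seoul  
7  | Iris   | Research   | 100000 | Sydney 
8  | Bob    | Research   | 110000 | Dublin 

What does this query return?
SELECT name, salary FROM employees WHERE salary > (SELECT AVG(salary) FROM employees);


Subquery: AVG(salary) = 66250.0
Filtering: salary > 66250.0
  Tina (80000) -> MATCH
  Eve (90000) -> MATCH
  Iris (100000) -> MATCH
  Bob (110000) -> MATCH


4 rows:
Tina, 80000
Eve, 90000
Iris, 100000
Bob, 110000


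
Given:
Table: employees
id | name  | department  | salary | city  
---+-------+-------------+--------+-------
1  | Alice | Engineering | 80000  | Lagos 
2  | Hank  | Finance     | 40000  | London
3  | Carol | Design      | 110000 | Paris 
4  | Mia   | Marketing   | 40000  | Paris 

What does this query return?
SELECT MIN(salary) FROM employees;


Salaries: 80000, 40000, 110000, 40000
MIN = 40000

40000


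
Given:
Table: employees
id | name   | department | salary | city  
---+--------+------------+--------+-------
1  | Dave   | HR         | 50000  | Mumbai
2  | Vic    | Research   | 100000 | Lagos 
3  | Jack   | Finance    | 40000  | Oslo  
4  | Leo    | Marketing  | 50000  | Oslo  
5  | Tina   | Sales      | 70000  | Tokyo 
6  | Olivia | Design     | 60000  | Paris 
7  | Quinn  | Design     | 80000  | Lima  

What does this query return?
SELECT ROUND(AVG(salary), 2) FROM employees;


SUM(salary) = 450000
COUNT = 7
ROUND(AVG, 2) = ROUND(450000 / 7, 2) = 64285.71

64285.71


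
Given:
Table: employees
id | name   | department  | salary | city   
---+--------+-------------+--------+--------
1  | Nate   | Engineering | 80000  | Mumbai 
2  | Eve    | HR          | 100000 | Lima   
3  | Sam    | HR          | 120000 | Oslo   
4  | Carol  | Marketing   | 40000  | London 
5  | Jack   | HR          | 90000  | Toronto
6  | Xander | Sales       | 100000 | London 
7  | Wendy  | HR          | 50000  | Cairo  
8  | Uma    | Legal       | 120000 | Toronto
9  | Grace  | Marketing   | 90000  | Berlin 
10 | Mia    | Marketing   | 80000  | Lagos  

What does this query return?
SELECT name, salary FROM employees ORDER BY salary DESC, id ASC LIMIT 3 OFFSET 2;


Sort by salary DESC (id ASC tiebreak), then skip 2 and take 3
Rows 3 through 5

3 rows:
Eve, 100000
Xander, 100000
Jack, 90000


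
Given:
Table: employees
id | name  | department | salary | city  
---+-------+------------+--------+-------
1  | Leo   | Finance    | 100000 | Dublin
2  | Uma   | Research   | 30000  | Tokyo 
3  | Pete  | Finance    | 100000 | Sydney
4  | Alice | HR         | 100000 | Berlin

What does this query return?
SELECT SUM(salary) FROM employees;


SUM(salary) = 100000 + 30000 + 100000 + 100000 = 330000

330000


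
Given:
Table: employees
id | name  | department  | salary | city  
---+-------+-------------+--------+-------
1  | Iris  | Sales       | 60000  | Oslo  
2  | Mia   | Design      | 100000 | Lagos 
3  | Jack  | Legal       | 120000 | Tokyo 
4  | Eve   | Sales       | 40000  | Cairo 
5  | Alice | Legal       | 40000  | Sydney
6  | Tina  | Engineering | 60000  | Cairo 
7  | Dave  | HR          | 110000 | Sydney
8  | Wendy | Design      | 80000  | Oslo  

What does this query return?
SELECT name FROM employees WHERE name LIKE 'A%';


LIKE 'A%' matches names starting with 'A'
Matching: 1

1 rows:
Alice


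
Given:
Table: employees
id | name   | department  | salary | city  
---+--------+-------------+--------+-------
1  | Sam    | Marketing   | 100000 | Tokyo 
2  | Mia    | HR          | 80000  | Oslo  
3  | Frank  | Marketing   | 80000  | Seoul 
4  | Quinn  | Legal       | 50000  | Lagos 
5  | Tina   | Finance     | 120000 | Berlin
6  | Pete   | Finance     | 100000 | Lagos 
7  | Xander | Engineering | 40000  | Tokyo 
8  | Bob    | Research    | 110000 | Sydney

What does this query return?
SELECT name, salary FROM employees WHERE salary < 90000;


Filtering: salary < 90000
Matching: 4 rows

4 rows:
Mia, 80000
Frank, 80000
Quinn, 50000
Xander, 40000


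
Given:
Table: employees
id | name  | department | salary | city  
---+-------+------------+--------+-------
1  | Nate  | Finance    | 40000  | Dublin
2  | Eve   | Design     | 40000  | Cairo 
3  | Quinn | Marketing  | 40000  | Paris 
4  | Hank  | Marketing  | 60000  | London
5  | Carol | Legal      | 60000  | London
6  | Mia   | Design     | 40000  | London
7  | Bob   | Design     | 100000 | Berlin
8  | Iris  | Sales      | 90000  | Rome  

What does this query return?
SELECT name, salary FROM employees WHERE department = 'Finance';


Filtering: department = 'Finance'
Matching rows: 1

1 rows:
Nate, 40000


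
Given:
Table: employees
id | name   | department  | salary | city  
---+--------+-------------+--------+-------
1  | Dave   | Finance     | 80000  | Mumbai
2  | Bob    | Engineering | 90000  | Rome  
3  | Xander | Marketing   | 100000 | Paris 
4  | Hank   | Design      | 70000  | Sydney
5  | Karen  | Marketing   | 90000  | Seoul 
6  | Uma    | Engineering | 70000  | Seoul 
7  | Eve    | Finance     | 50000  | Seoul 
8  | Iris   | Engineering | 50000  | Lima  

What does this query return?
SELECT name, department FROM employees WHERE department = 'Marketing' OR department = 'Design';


Filtering: department = 'Marketing' OR 'Design'
Matching: 3 rows

3 rows:
Xander, Marketing
Hank, Design
Karen, Marketing


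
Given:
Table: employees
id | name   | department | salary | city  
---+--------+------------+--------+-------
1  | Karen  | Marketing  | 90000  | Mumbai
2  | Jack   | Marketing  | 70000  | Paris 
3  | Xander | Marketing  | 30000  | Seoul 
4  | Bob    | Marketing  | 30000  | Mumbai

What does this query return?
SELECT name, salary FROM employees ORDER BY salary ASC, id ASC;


Sorting by salary ASC, then id ASC for ties

4 rows:
Xander, 30000
Bob, 30000
Jack, 70000
Karen, 90000


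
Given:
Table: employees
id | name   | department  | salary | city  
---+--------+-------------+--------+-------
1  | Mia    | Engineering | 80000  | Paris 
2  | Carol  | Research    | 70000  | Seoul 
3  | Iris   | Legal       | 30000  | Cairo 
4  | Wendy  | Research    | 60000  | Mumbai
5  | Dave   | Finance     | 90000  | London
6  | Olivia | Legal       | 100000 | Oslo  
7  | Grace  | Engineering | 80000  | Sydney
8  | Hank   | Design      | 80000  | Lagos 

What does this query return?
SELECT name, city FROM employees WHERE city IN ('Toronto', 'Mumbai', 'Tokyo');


Filtering: city IN ('Toronto', 'Mumbai', 'Tokyo')
Matching: 1 rows

1 rows:
Wendy, Mumbai


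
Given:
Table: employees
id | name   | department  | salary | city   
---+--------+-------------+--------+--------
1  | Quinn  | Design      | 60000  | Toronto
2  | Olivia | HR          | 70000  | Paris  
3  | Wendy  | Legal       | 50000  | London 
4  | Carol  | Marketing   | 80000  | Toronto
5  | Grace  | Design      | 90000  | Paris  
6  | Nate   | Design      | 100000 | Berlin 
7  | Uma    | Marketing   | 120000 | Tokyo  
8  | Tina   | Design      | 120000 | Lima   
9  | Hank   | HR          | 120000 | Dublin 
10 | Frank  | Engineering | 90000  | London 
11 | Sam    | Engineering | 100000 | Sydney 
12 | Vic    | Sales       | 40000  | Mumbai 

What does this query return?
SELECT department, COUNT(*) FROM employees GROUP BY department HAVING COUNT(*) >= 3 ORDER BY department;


Groups with count >= 3:
  Design: 4 -> PASS
  Engineering: 2 -> filtered out
  HR: 2 -> filtered out
  Legal: 1 -> filtered out
  Marketing: 2 -> filtered out
  Sales: 1 -> filtered out


1 groups:
Design, 4


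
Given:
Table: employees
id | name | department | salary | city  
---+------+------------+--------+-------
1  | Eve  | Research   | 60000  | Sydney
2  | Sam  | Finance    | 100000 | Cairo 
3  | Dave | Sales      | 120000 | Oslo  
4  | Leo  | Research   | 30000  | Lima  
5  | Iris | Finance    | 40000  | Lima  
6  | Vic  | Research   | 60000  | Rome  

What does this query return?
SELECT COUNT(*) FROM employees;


COUNT(*) counts all rows

6


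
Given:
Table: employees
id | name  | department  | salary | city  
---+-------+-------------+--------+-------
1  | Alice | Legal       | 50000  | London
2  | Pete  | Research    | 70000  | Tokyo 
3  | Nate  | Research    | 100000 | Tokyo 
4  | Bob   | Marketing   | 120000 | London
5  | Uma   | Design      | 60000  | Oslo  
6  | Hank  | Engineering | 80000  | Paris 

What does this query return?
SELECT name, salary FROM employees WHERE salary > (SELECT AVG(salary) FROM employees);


Subquery: AVG(salary) = 80000.0
Filtering: salary > 80000.0
  Nate (100000) -> MATCH
  Bob (120000) -> MATCH


2 rows:
Nate, 100000
Bob, 120000


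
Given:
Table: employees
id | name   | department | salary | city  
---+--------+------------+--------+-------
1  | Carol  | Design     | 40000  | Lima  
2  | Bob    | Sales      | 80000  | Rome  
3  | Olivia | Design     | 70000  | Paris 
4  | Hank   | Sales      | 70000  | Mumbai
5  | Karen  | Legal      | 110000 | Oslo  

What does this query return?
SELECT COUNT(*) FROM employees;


COUNT(*) counts all rows

5


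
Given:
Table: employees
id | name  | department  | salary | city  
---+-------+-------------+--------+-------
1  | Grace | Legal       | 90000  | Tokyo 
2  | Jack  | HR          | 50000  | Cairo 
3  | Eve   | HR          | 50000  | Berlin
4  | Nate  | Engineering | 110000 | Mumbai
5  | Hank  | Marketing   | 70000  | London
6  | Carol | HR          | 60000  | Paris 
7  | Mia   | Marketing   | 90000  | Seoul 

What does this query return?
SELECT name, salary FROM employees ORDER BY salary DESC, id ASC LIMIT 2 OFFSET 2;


Sort by salary DESC (id ASC tiebreak), then skip 2 and take 2
Rows 3 through 4

2 rows:
Mia, 90000
Hank, 70000


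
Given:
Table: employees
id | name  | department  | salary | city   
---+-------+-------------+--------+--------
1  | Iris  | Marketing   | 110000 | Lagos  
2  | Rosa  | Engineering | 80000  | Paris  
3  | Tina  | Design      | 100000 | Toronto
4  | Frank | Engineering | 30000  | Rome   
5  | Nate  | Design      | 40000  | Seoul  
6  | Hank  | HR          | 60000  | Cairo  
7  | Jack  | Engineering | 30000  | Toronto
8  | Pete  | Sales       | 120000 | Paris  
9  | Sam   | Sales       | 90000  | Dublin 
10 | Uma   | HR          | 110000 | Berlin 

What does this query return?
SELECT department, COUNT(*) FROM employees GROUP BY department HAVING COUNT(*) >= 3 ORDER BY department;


Groups with count >= 3:
  Engineering: 3 -> PASS
  Design: 2 -> filtered out
  HR: 2 -> filtered out
  Marketing: 1 -> filtered out
  Sales: 2 -> filtered out


1 groups:
Engineering, 3


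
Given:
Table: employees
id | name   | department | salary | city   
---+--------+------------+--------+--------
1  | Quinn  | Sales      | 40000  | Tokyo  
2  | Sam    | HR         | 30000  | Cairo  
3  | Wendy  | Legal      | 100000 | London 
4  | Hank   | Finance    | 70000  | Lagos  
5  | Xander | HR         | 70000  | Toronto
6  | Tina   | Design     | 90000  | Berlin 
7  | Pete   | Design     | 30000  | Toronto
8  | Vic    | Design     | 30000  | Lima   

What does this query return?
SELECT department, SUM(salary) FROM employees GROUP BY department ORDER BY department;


Summing salary within each department:
  Design: 90000 + 30000 + 30000 = 150000
  Finance: 70000 = 70000
  HR: 30000 + 70000 = 100000
  Legal: 100000 = 100000
  Sales: 40000 = 40000


5 groups:
Design, 150000
Finance, 70000
HR, 100000
Legal, 100000
Sales, 40000


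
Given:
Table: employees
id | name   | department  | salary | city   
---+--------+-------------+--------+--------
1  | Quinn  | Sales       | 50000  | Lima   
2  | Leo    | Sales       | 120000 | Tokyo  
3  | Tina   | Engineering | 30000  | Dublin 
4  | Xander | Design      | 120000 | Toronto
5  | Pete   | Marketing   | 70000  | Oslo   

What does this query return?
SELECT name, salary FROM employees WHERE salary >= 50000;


Filtering: salary >= 50000
Matching: 4 rows

4 rows:
Quinn, 50000
Leo, 120000
Xander, 120000
Pete, 70000


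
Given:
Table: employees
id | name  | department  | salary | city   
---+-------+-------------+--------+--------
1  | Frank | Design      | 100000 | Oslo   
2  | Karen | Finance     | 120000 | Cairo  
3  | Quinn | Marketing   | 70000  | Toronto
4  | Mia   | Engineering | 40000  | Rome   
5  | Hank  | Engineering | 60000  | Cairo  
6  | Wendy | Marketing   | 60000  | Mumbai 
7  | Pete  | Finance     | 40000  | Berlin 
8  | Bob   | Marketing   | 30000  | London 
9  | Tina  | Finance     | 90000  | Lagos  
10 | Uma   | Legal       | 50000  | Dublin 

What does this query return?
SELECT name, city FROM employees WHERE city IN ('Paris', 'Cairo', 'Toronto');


Filtering: city IN ('Paris', 'Cairo', 'Toronto')
Matching: 3 rows

3 rows:
Karen, Cairo
Quinn, Toronto
Hank, Cairo


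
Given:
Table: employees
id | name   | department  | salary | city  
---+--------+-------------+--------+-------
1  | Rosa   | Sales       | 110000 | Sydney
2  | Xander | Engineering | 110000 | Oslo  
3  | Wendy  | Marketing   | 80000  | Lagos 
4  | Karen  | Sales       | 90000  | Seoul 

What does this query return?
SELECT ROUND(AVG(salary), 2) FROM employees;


SUM(salary) = 390000
COUNT = 4
ROUND(AVG, 2) = ROUND(390000 / 4, 2) = 97500.0

97500.0


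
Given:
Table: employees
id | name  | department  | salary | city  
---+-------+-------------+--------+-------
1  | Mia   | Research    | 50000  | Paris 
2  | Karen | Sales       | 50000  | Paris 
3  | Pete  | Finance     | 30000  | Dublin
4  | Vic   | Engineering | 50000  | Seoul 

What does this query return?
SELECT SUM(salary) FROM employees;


SUM(salary) = 50000 + 50000 + 30000 + 50000 = 180000

180000


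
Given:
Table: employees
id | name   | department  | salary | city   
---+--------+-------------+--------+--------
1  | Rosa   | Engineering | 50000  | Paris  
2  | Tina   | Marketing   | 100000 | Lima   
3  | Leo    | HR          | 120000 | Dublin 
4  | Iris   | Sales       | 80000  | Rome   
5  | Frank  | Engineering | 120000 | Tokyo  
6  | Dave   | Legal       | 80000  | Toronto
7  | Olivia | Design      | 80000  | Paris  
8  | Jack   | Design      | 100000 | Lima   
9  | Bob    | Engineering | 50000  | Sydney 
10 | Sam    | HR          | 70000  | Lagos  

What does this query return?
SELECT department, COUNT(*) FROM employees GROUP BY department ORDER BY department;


Assigning each row to its department group:
  Rosa -> Engineering
  Tina -> Marketing
  Leo -> HR
  Iris -> Sales
  Frank -> Engineering
  Dave -> Legal
  Olivia -> Design
  Jack -> Design
  Bob -> Engineering
  Sam -> HR


6 groups:
Design, 2
Engineering, 3
HR, 2
Legal, 1
Marketing, 1
Sales, 1


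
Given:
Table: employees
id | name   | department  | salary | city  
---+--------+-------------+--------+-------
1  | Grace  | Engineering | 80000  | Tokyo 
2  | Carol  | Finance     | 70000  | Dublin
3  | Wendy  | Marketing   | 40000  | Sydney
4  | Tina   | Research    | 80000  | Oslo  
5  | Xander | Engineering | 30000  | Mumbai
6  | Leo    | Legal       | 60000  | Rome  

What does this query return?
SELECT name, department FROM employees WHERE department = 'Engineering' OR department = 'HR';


Filtering: department = 'Engineering' OR 'HR'
Matching: 2 rows

2 rows:
Grace, Engineering
Xander, Engineering


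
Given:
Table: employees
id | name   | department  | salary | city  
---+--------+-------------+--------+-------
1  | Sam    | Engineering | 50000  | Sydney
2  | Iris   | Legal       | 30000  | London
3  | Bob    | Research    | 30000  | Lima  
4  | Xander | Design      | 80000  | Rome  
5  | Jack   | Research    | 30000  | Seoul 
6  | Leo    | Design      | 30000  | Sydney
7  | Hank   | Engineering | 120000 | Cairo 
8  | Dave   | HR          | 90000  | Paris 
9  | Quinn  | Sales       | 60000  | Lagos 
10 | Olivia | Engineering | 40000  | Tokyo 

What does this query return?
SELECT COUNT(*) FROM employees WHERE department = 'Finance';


Counting rows where department = 'Finance'


0


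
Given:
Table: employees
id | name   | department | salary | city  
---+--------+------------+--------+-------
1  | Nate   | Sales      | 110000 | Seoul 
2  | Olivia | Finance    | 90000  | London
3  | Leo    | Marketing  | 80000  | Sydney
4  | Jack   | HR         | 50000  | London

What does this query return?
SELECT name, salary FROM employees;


Projecting columns: name, salary

4 rows:
Nate, 110000
Olivia, 90000
Leo, 80000
Jack, 50000


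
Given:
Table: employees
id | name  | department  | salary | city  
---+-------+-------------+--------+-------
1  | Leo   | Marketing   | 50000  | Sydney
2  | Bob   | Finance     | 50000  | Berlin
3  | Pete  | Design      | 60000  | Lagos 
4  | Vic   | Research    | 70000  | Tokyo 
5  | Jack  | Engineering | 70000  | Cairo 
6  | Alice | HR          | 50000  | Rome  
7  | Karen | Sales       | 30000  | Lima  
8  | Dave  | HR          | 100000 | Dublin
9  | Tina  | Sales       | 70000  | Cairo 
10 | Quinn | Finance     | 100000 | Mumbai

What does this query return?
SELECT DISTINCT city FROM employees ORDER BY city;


All 'city' values (row order): Sydney, Berlin, Lagos, Tokyo, Cairo, Rome, Lima, Dublin, Cairo, Mumbai
Removing duplicates leaves 9 unique value(s).

9 values:
Berlin
Cairo
Dublin
Lagos
Lima
Mumbai
Rome
Sydney
Tokyo


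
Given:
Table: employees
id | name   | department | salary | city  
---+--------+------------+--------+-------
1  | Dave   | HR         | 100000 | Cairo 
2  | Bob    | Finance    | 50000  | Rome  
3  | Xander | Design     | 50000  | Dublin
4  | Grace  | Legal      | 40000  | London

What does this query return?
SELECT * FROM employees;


SELECT * returns all 4 rows with all columns

4 rows:
1, Dave, HR, 100000, Cairo
2, Bob, Finance, 50000, Rome
3, Xander, Design, 50000, Dublin
4, Grace, Legal, 40000, London


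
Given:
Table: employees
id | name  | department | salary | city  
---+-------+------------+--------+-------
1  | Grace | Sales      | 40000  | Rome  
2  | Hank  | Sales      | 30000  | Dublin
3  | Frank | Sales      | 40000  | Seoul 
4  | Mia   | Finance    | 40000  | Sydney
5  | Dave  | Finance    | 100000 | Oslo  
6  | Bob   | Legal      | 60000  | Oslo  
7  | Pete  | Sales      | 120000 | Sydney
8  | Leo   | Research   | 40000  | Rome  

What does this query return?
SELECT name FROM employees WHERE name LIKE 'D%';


LIKE 'D%' matches names starting with 'D'
Matching: 1

1 rows:
Dave


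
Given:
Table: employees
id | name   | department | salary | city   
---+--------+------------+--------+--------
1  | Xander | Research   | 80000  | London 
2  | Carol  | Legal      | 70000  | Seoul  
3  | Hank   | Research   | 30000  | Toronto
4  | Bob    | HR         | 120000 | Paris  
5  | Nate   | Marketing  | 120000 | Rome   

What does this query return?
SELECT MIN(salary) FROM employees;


Salaries: 80000, 70000, 30000, 120000, 120000
MIN = 30000

30000


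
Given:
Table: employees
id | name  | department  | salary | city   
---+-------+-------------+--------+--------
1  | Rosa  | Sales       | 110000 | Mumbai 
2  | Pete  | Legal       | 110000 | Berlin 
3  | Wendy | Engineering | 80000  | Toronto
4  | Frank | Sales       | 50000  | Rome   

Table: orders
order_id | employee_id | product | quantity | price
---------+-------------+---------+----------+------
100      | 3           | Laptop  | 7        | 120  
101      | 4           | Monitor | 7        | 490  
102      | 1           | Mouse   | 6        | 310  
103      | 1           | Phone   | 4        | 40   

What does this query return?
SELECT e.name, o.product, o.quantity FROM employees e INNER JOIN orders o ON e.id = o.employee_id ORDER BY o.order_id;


Joining employees.id = orders.employee_id:
  employee Wendy (id=3) -> order Laptop
  employee Frank (id=4) -> order Monitor
  employee Rosa (id=1) -> order Mouse
  employee Rosa (id=1) -> order Phone


4 rows:
Wendy, Laptop, 7
Frank, Monitor, 7
Rosa, Mouse, 6
Rosa, Phone, 4


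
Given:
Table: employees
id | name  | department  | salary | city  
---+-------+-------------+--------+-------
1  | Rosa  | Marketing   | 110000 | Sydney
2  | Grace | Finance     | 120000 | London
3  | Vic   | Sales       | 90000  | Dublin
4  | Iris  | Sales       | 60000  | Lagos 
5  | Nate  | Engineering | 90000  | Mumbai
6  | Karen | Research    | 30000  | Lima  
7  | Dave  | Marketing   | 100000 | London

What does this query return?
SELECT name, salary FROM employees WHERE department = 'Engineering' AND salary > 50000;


Filtering: department = 'Engineering' AND salary > 50000
Matching: 1 rows

1 rows:
Nate, 90000


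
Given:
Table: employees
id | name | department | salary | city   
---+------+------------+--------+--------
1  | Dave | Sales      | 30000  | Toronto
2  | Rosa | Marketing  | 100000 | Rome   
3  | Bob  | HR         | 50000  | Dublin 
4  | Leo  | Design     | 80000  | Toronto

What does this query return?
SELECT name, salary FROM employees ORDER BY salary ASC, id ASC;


Sorting by salary ASC, then id ASC for ties

4 rows:
Dave, 30000
Bob, 50000
Leo, 80000
Rosa, 100000


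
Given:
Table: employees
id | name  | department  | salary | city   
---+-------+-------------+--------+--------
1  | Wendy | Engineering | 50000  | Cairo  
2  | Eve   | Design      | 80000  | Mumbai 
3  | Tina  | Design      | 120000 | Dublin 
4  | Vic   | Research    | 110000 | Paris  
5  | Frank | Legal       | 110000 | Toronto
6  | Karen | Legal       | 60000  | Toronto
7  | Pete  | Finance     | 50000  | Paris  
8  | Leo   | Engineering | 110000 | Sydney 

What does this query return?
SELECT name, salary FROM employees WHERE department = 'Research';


Filtering: department = 'Research'
Matching rows: 1

1 rows:
Vic, 110000


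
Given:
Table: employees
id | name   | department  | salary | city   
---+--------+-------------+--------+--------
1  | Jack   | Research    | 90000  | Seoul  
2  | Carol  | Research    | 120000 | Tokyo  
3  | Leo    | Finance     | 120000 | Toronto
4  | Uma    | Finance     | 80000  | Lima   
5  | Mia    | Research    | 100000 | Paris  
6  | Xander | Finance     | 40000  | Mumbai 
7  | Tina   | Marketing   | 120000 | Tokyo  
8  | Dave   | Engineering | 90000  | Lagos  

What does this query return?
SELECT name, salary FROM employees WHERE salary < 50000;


Filtering: salary < 50000
Matching: 1 rows

1 rows:
Xander, 40000


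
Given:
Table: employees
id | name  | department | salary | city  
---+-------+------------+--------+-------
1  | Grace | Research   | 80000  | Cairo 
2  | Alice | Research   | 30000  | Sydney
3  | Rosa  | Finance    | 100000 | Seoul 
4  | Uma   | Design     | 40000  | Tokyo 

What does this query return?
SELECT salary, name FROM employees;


Projecting columns: salary, name

4 rows:
80000, Grace
30000, Alice
100000, Rosa
40000, Uma


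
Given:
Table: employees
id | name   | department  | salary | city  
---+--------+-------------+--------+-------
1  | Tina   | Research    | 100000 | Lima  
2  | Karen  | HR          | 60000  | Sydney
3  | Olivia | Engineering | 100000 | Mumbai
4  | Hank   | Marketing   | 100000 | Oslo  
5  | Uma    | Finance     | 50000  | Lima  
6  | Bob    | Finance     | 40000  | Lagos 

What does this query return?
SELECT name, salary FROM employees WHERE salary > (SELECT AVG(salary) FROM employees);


Subquery: AVG(salary) = 75000.0
Filtering: salary > 75000.0
  Tina (100000) -> MATCH
  Olivia (100000) -> MATCH
  Hank (100000) -> MATCH


3 rows:
Tina, 100000
Olivia, 100000
Hank, 100000


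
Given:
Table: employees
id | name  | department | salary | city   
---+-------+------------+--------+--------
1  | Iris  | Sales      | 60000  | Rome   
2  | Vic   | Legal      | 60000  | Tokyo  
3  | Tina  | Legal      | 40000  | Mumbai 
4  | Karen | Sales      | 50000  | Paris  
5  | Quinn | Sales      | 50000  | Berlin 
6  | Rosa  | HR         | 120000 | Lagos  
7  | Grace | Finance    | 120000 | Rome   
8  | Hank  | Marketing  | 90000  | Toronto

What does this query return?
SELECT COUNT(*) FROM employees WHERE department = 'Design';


Counting rows where department = 'Design'


0


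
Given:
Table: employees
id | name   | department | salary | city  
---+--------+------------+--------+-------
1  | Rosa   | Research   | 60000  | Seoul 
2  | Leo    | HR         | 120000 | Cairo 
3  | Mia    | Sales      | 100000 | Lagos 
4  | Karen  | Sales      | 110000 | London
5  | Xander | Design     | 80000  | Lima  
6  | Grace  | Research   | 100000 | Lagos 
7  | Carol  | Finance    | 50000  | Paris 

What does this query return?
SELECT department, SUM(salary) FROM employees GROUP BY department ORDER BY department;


Summing salary within each department:
  Design: 80000 = 80000
  Finance: 50000 = 50000
  HR: 120000 = 120000
  Research: 60000 + 100000 = 160000
  Sales: 100000 + 110000 = 210000


5 groups:
Design, 80000
Finance, 50000
HR, 120000
Research, 160000
Sales, 210000


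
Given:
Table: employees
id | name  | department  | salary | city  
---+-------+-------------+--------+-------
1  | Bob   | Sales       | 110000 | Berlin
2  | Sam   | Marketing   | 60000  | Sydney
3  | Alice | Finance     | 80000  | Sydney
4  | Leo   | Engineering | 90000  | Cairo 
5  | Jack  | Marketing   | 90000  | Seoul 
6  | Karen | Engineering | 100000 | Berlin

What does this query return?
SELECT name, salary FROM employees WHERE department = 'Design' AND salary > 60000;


Filtering: department = 'Design' AND salary > 60000
Matching: 0 rows

Empty result set (0 rows)


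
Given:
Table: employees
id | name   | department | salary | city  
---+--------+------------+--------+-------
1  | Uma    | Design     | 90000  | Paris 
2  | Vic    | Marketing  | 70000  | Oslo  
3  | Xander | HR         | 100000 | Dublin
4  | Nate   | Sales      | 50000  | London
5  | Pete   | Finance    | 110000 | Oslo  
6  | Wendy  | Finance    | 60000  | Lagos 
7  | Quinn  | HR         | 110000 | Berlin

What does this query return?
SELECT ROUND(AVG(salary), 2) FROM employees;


SUM(salary) = 590000
COUNT = 7
ROUND(AVG, 2) = ROUND(590000 / 7, 2) = 84285.71

84285.71


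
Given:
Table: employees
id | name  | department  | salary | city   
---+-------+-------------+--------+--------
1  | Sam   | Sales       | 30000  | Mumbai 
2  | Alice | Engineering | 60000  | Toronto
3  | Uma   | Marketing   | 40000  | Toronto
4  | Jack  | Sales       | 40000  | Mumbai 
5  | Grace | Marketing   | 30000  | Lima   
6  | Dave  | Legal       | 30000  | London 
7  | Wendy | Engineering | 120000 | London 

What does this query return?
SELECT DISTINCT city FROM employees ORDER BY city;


All 'city' values (row order): Mumbai, Toronto, Toronto, Mumbai, Lima, London, London
Removing duplicates leaves 4 unique value(s).

4 values:
Lima
London
Mumbai
Toronto


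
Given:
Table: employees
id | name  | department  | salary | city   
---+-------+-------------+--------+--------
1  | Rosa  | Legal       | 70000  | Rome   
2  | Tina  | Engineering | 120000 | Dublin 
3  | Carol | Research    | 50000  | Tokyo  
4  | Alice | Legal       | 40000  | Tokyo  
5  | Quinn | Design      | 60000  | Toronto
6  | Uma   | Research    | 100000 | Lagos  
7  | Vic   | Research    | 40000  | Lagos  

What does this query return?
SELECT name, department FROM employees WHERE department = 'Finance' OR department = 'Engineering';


Filtering: department = 'Finance' OR 'Engineering'
Matching: 1 rows

1 rows:
Tina, Engineering


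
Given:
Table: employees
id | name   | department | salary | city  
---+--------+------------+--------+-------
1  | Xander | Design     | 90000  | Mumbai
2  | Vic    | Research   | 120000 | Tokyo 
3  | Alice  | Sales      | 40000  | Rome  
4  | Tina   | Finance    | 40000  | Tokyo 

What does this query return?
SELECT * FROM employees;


SELECT * returns all 4 rows with all columns

4 rows:
1, Xander, Design, 90000, Mumbai
2, Vic, Research, 120000, Tokyo
3, Alice, Sales, 40000, Rome
4, Tina, Finance, 40000, Tokyo


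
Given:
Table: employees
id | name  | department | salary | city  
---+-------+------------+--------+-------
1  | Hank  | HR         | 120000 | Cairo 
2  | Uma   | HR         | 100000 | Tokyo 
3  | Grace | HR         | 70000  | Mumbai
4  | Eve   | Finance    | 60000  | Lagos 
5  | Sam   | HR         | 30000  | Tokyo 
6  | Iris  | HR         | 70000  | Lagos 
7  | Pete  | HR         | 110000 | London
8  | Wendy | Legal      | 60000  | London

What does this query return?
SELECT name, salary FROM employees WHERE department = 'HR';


Filtering: department = 'HR'
Matching rows: 6

6 rows:
Hank, 120000
Uma, 100000
Grace, 70000
Sam, 30000
Iris, 70000
Pete, 110000


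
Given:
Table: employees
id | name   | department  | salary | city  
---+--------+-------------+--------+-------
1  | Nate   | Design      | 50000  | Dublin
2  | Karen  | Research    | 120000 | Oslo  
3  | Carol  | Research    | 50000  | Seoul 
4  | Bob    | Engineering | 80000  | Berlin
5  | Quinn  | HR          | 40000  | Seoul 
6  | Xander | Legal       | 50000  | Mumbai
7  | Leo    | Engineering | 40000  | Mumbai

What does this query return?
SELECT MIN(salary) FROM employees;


Salaries: 50000, 120000, 50000, 80000, 40000, 50000, 40000
MIN = 40000

40000


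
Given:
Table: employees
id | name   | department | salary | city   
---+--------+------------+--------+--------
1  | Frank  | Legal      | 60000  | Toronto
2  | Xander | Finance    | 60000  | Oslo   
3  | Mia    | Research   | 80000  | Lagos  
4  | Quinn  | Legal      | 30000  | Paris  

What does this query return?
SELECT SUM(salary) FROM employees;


SUM(salary) = 60000 + 60000 + 80000 + 30000 = 230000

230000


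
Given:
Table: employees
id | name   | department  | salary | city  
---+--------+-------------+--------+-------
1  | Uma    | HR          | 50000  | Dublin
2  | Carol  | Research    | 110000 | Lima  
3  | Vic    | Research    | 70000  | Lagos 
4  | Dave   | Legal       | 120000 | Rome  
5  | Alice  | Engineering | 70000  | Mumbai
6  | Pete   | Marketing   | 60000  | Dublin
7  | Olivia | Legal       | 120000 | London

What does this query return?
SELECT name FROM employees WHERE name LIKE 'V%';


LIKE 'V%' matches names starting with 'V'
Matching: 1

1 rows:
Vic


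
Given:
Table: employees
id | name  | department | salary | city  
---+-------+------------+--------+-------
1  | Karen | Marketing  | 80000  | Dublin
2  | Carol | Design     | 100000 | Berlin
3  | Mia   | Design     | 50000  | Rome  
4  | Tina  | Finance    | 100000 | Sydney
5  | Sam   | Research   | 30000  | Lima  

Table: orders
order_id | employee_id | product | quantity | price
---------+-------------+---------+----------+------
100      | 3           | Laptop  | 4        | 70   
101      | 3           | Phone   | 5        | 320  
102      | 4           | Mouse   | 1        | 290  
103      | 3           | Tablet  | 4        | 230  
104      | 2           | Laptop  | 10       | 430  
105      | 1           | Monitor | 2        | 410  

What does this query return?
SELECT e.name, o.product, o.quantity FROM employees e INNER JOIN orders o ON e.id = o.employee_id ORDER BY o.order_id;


Joining employees.id = orders.employee_id:
  employee Mia (id=3) -> order Laptop
  employee Mia (id=3) -> order Phone
  employee Tina (id=4) -> order Mouse
  employee Mia (id=3) -> order Tablet
  employee Carol (id=2) -> order Laptop
  employee Karen (id=1) -> order Monitor


6 rows:
Mia, Laptop, 4
Mia, Phone, 5
Tina, Mouse, 1
Mia, Tablet, 4
Carol, Laptop, 10
Karen, Monitor, 2


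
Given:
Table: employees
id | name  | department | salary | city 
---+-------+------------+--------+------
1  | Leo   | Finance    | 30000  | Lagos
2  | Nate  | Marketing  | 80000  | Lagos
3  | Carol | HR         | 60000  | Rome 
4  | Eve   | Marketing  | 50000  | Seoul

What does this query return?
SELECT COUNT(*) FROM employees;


COUNT(*) counts all rows

4


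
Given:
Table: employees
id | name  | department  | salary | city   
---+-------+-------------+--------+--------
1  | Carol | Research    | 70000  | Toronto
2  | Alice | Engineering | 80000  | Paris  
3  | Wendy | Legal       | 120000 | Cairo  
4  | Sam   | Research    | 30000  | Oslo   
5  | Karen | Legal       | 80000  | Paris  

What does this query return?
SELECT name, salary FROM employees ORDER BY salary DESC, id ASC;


Sorting by salary DESC, then id ASC for ties

5 rows:
Wendy, 120000
Alice, 80000
Karen, 80000
Carol, 70000
Sam, 30000


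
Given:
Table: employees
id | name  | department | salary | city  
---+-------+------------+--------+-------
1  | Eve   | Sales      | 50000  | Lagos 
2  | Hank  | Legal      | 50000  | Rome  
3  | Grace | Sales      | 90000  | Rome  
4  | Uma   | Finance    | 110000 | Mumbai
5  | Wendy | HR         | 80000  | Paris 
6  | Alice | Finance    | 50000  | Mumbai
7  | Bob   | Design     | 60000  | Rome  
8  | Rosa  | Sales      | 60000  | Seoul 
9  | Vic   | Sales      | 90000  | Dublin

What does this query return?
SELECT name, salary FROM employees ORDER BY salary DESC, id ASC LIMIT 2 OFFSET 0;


Sort by salary DESC (id ASC tiebreak), then skip 0 and take 2
Rows 1 through 2

2 rows:
Uma, 110000
Grace, 90000


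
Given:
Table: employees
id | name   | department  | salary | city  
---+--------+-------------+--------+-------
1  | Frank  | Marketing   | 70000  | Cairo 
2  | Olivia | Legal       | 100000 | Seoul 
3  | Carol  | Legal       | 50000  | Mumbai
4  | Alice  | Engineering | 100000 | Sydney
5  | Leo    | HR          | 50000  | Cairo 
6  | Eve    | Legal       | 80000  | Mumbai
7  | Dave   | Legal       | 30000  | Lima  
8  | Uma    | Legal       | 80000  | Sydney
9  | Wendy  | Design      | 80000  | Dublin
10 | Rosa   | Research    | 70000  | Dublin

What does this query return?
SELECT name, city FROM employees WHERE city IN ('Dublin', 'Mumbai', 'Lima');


Filtering: city IN ('Dublin', 'Mumbai', 'Lima')
Matching: 5 rows

5 rows:
Carol, Mumbai
Eve, Mumbai
Dave, Lima
Wendy, Dublin
Rosa, Dublin
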